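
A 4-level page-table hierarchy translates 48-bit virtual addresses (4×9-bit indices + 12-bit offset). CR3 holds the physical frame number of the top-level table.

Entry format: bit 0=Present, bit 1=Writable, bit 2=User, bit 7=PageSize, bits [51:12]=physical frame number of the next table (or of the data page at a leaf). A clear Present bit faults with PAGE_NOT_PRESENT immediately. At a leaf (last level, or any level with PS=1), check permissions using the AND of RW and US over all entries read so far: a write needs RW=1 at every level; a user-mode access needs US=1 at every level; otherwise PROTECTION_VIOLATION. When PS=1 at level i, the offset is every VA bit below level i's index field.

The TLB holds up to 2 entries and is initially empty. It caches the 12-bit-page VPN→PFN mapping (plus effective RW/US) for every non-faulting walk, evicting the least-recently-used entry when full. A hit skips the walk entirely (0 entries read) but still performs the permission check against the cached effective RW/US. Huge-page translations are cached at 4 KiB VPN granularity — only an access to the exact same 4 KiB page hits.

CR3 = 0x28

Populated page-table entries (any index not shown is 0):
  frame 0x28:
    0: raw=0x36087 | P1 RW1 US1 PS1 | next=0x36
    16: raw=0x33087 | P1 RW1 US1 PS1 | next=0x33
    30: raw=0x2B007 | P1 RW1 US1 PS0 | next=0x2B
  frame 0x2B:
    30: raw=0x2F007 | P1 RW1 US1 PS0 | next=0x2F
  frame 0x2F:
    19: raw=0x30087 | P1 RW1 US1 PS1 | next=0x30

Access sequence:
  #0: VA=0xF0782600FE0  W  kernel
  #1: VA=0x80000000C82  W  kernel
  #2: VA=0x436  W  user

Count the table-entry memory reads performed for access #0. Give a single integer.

Trace:
#0 VA=0xF0782600FE0 (w,kernel):
  [0] read 0x28 idx=30: raw=0x2B007 flags P=1 W=1 U=1 S=0
  [1] read 0x2B idx=30: raw=0x2F007 flags P=1 W=1 U=1 S=0
  [2] read 0x2F idx=19: raw=0x30087 flags P=1 W=1 U=1 S=1
  → PA=0x30FE0 (huge @L2)  (3 entries read)
#1 VA=0x80000000C82 (w,kernel):
  [0] read 0x28 idx=16: raw=0x33087 flags P=1 W=1 U=1 S=1
  → PA=0x33C82 (huge @L0)  (1 entries read)
#2 VA=0x436 (w,user):
  [0] read 0x28 idx=0: raw=0x36087 flags P=1 W=1 U=1 S=1
  → PA=0x36436 (huge @L0)  (1 entries read)

Entries read for #0: 3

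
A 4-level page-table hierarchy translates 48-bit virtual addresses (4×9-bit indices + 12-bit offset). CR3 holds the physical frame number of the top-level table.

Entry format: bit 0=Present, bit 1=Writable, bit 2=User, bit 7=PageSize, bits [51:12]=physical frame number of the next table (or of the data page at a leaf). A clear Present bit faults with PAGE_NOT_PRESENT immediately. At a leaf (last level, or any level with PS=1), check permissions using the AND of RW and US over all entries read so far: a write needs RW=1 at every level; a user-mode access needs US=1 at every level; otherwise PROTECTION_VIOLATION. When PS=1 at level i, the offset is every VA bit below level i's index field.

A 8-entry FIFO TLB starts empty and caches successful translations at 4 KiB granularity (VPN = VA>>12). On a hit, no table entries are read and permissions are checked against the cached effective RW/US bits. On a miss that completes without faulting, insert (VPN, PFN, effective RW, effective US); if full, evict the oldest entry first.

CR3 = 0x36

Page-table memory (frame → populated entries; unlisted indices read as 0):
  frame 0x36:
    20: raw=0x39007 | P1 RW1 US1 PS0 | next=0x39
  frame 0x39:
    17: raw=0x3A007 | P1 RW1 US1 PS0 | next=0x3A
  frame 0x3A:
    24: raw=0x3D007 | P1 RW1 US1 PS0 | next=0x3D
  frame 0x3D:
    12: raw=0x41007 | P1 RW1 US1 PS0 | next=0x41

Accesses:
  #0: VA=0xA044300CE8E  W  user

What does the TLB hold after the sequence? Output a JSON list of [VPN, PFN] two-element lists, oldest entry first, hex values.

Walk each access:
#0 VA=0xA044300CE8E (w,user):
  lvl0: tbl 0x36, slot 20 ⇒ 0x39007 (P1/RW1/US1/PS0)
  lvl1: tbl 0x39, slot 17 ⇒ 0x3A007 (P1/RW1/US1/PS0)
  lvl2: tbl 0x3A, slot 24 ⇒ 0x3D007 (P1/RW1/US1/PS0)
  lvl3: tbl 0x3D, slot 12 ⇒ 0x41007 (P1/RW1/US1/PS0)
  ✓ 0x41E8E  — 4 lookups

TLB: [["0xA044300C", "0x41"]]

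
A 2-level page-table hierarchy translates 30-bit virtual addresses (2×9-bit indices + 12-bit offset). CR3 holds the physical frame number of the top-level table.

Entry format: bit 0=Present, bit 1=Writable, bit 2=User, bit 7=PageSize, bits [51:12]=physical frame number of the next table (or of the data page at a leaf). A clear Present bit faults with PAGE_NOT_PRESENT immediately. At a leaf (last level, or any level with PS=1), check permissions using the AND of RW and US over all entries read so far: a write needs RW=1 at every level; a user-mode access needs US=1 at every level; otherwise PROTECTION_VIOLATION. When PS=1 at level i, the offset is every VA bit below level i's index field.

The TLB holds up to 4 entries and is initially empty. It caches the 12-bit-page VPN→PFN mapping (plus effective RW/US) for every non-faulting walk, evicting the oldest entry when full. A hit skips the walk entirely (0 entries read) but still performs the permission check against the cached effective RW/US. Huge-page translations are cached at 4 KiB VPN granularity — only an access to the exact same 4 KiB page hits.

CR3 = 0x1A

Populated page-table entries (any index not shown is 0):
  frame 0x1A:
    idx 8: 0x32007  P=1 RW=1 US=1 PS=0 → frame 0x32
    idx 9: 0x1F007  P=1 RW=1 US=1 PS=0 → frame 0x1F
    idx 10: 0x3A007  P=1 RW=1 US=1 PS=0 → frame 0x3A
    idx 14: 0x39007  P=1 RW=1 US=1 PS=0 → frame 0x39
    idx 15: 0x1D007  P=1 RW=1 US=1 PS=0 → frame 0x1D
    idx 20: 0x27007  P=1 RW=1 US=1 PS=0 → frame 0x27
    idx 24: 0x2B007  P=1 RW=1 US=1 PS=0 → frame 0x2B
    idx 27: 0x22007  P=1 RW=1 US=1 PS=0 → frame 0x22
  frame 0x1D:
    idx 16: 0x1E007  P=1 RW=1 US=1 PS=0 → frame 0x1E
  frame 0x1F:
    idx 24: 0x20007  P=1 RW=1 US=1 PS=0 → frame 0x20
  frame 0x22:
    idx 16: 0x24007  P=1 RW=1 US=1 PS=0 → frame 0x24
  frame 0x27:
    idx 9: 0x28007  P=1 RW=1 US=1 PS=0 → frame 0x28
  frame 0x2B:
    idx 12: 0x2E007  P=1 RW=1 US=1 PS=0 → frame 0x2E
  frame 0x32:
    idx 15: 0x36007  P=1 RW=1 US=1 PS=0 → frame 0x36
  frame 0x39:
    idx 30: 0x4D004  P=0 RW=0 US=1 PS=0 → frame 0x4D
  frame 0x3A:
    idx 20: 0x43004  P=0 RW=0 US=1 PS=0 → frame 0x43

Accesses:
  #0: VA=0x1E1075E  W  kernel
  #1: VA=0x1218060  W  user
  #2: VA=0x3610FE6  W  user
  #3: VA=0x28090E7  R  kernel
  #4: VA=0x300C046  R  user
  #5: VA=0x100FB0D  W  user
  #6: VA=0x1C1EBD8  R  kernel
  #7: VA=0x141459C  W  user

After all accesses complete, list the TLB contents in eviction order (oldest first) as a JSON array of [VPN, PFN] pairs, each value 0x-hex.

Per-access translation:
#0 VA=0x1E1075E (w,kernel):
  L0: frame=0x1A idx=15 entry=0x1D007 [P=1 RW=1 US=1 PS=0]
  L1: frame=0x1D idx=16 entry=0x1E007 [P=1 RW=1 US=1 PS=0]
  ✓ 0x1E75E  — 2 lookups
#1 VA=0x1218060 (w,user):
  L0: frame=0x1A idx=9 entry=0x1F007 [P=1 RW=1 US=1 PS=0]
  L1: frame=0x1F idx=24 entry=0x20007 [P=1 RW=1 US=1 PS=0]
  ✓ 0x20060  — 2 lookups
#2 VA=0x3610FE6 (w,user):
  L0: frame=0x1A idx=27 entry=0x22007 [P=1 RW=1 US=1 PS=0]
  L1: frame=0x22 idx=16 entry=0x24007 [P=1 RW=1 US=1 PS=0]
  ✓ 0x24FE6  — 2 lookups
#3 VA=0x28090E7 (r,kernel):
  L0: frame=0x1A idx=20 entry=0x27007 [P=1 RW=1 US=1 PS=0]
  L1: frame=0x27 idx=9 entry=0x28007 [P=1 RW=1 US=1 PS=0]
  ✓ 0x280E7  — 2 lookups
#4 VA=0x300C046 (r,user):
  L0: frame=0x1A idx=24 entry=0x2B007 [P=1 RW=1 US=1 PS=0]
  L1: frame=0x2B idx=12 entry=0x2E007 [P=1 RW=1 US=1 PS=0]
  ✓ 0x2E046  — 2 lookups
#5 VA=0x100FB0D (w,user):
  L0: frame=0x1A idx=8 entry=0x32007 [P=1 RW=1 US=1 PS=0]
  L1: frame=0x32 idx=15 entry=0x36007 [P=1 RW=1 US=1 PS=0]
  ✓ 0x36B0D  — 2 lookups
#6 VA=0x1C1EBD8 (r,kernel):
  L0: frame=0x1A idx=14 entry=0x39007 [P=1 RW=1 US=1 PS=0]
  L1: frame=0x39 idx=30 entry=0x4D004 [P=0 RW=0 US=1 PS=0]
  ⇒ fault: PAGE_NOT_PRESENT  — 2 lookups
#7 VA=0x141459C (w,user):
  L0: frame=0x1A idx=10 entry=0x3A007 [P=1 RW=1 US=1 PS=0]
  L1: frame=0x3A idx=20 entry=0x43004 [P=0 RW=0 US=1 PS=0]
  ⇒ fault: PAGE_NOT_PRESENT  — 2 lookups

TLB: [["0x3610", "0x24"], ["0x2809", "0x28"], ["0x300C", "0x2E"], ["0x100F", "0x36"]]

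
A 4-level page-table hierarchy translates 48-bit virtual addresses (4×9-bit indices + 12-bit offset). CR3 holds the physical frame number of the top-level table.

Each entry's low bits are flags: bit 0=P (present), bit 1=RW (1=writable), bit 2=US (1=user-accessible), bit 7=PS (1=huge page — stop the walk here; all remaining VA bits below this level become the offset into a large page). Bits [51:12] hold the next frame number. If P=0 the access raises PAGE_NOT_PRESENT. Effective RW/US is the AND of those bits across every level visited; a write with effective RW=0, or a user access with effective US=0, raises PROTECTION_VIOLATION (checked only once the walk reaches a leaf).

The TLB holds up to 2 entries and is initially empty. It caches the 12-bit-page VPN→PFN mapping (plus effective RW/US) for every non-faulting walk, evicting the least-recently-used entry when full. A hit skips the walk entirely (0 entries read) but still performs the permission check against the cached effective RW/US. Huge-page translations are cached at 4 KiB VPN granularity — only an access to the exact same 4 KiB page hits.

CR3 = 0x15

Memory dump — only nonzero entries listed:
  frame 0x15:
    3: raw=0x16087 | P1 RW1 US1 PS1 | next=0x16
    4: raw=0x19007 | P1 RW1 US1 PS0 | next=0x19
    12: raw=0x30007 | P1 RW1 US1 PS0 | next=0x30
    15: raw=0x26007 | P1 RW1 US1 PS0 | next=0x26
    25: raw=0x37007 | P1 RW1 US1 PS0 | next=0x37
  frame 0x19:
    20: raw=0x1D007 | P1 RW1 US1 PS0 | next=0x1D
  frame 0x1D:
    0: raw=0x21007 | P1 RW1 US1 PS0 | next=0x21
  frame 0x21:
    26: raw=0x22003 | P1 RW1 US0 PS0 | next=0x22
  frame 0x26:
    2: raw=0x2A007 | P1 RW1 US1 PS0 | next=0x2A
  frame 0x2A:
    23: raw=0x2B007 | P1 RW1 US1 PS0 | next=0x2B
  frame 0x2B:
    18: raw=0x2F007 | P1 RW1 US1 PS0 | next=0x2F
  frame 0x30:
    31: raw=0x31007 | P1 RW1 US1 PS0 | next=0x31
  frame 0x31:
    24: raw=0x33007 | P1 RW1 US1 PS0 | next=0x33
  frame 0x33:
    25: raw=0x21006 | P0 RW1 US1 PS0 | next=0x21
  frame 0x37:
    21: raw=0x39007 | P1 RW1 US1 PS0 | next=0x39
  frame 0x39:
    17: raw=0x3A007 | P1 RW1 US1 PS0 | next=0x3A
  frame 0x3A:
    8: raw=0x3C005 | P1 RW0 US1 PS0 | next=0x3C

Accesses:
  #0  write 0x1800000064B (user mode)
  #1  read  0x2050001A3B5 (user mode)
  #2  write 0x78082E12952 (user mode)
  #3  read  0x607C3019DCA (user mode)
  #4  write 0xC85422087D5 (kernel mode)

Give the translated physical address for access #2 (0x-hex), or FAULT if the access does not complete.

Per-access translation:
#0 VA=0x1800000064B (w,user):
  L0 @0x15[3] → 0x16087  P=1,RW=1,US=1,PS=1
  ⇒ phys 0x1664B (huge @L0)  [1 reads]
#1 VA=0x2050001A3B5 (r,user):
  L0 @0x15[4] → 0x19007  P=1,RW=1,US=1,PS=0
  L1 @0x19[20] → 0x1D007  P=1,RW=1,US=1,PS=0
  L2 @0x1D[0] → 0x21007  P=1,RW=1,US=1,PS=0
  L3 @0x21[26] → 0x22003  P=1,RW=1,US=0,PS=0
  → PROTECTION_VIOLATION  (4 entries read)
#2 VA=0x78082E12952 (w,user):
  L0 @0x15[15] → 0x26007  P=1,RW=1,US=1,PS=0
  L1 @0x26[2] → 0x2A007  P=1,RW=1,US=1,PS=0
  L2 @0x2A[23] → 0x2B007  P=1,RW=1,US=1,PS=0
  L3 @0x2B[18] → 0x2F007  P=1,RW=1,US=1,PS=0
  ⇒ phys 0x2F952  [4 reads]
#3 VA=0x607C3019DCA (r,user):
  L0 @0x15[12] → 0x30007  P=1,RW=1,US=1,PS=0
  L1 @0x30[31] → 0x31007  P=1,RW=1,US=1,PS=0
  L2 @0x31[24] → 0x33007  P=1,RW=1,US=1,PS=0
  L3 @0x33[25] → 0x21006  P=0,RW=1,US=1,PS=0
  → PAGE_NOT_PRESENT  (4 entries read)
#4 VA=0xC85422087D5 (w,kernel):
  L0 @0x15[25] → 0x37007  P=1,RW=1,US=1,PS=0
  L1 @0x37[21] → 0x39007  P=1,RW=1,US=1,PS=0
  L2 @0x39[17] → 0x3A007  P=1,RW=1,US=1,PS=0
  L3 @0x3A[8] → 0x3C005  P=1,RW=0,US=1,PS=0
  → PROTECTION_VIOLATION  (4 entries read)

Access #2 PA: 0x2F952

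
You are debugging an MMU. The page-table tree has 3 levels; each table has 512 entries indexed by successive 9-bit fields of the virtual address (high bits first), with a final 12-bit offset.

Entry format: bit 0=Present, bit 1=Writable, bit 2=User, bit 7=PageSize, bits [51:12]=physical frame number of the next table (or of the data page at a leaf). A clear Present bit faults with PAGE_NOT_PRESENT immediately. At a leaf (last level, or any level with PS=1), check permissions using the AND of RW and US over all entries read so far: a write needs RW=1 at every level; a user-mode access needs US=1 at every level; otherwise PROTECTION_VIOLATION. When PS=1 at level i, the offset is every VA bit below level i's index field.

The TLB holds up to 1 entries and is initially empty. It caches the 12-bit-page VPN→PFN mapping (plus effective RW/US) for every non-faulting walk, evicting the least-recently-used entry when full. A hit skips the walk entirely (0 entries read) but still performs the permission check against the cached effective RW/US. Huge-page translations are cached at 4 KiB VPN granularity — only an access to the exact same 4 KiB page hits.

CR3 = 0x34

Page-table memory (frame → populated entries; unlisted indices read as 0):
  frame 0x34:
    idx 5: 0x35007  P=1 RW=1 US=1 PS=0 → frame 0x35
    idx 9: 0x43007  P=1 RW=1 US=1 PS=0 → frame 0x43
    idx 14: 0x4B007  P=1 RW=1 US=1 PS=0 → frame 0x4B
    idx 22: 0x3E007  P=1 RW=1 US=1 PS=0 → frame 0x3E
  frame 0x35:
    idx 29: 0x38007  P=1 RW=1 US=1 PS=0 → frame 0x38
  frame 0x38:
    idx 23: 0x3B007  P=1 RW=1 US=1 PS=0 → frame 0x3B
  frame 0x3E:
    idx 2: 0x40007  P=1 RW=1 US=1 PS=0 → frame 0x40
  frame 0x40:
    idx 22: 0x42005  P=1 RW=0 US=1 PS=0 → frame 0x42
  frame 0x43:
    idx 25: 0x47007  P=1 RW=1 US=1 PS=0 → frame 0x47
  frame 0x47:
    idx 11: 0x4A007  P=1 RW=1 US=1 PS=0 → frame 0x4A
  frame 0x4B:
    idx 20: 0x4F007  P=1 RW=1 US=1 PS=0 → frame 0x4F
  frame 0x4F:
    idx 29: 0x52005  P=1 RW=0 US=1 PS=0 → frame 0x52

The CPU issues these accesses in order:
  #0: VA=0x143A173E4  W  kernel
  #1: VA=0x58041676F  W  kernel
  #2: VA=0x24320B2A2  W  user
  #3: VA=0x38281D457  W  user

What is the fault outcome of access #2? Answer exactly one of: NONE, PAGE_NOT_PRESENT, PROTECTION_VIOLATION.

Trace:
#0 VA=0x143A173E4 (w,kernel):
  [0] read 0x34 idx=5: raw=0x35007 flags P=1 W=1 U=1 S=0
  [1] read 0x35 idx=29: raw=0x38007 flags P=1 W=1 U=1 S=0
  [2] read 0x38 idx=23: raw=0x3B007 flags P=1 W=1 U=1 S=0
  ⇒ phys 0x3B3E4  [3 reads]
#1 VA=0x58041676F (w,kernel):
  [0] read 0x34 idx=22: raw=0x3E007 flags P=1 W=1 U=1 S=0
  [1] read 0x3E idx=2: raw=0x40007 flags P=1 W=1 U=1 S=0
  [2] read 0x40 idx=22: raw=0x42005 flags P=1 W=0 U=1 S=0
  ⇒ fault: PROTECTION_VIOLATION  — 3 lookups
#2 VA=0x24320B2A2 (w,user):
  [0] read 0x34 idx=9: raw=0x43007 flags P=1 W=1 U=1 S=0
  [1] read 0x43 idx=25: raw=0x47007 flags P=1 W=1 U=1 S=0
  [2] read 0x47 idx=11: raw=0x4A007 flags P=1 W=1 U=1 S=0
  ⇒ phys 0x4A2A2  [3 reads]
#3 VA=0x38281D457 (w,user):
  [0] read 0x34 idx=14: raw=0x4B007 flags P=1 W=1 U=1 S=0
  [1] read 0x4B idx=20: raw=0x4F007 flags P=1 W=1 U=1 S=0
  [2] read 0x4F idx=29: raw=0x52005 flags P=1 W=0 U=1 S=0
  ⇒ fault: PROTECTION_VIOLATION  — 3 lookups

Access #2 fault: NONE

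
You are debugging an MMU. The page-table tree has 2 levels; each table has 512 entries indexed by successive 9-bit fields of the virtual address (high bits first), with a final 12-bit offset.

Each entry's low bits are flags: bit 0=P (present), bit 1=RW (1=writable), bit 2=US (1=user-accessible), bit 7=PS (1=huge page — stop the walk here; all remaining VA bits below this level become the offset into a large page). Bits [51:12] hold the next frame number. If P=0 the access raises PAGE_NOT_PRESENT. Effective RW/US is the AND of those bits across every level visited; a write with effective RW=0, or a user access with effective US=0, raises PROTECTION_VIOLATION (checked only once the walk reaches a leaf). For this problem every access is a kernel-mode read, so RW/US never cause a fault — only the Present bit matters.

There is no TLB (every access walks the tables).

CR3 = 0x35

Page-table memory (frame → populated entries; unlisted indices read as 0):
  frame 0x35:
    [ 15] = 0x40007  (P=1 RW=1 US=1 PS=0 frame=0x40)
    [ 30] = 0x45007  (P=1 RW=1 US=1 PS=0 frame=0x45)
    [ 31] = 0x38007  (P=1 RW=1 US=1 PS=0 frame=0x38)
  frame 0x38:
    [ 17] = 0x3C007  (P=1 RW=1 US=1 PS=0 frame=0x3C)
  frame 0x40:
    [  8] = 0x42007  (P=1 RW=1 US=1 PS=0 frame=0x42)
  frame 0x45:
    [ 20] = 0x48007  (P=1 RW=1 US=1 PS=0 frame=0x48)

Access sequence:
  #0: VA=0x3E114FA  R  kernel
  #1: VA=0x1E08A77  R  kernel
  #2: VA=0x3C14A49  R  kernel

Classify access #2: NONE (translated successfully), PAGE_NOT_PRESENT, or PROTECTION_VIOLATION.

Trace:
#0 VA=0x3E114FA (r,kernel):
  L0: frame=0x35 idx=31 entry=0x38007 [P=1 RW=1 US=1 PS=0]
  L1: frame=0x38 idx=17 entry=0x3C007 [P=1 RW=1 US=1 PS=0]
  ⇒ phys 0x3C4FA  [2 reads]
#1 VA=0x1E08A77 (r,kernel):
  L0: frame=0x35 idx=15 entry=0x40007 [P=1 RW=1 US=1 PS=0]
  L1: frame=0x40 idx=8 entry=0x42007 [P=1 RW=1 US=1 PS=0]
  ⇒ phys 0x42A77  [2 reads]
#2 VA=0x3C14A49 (r,kernel):
  L0: frame=0x35 idx=30 entry=0x45007 [P=1 RW=1 US=1 PS=0]
  L1: frame=0x45 idx=20 entry=0x48007 [P=1 RW=1 US=1 PS=0]
  ⇒ phys 0x48A49  [2 reads]

Access #2 fault: NONE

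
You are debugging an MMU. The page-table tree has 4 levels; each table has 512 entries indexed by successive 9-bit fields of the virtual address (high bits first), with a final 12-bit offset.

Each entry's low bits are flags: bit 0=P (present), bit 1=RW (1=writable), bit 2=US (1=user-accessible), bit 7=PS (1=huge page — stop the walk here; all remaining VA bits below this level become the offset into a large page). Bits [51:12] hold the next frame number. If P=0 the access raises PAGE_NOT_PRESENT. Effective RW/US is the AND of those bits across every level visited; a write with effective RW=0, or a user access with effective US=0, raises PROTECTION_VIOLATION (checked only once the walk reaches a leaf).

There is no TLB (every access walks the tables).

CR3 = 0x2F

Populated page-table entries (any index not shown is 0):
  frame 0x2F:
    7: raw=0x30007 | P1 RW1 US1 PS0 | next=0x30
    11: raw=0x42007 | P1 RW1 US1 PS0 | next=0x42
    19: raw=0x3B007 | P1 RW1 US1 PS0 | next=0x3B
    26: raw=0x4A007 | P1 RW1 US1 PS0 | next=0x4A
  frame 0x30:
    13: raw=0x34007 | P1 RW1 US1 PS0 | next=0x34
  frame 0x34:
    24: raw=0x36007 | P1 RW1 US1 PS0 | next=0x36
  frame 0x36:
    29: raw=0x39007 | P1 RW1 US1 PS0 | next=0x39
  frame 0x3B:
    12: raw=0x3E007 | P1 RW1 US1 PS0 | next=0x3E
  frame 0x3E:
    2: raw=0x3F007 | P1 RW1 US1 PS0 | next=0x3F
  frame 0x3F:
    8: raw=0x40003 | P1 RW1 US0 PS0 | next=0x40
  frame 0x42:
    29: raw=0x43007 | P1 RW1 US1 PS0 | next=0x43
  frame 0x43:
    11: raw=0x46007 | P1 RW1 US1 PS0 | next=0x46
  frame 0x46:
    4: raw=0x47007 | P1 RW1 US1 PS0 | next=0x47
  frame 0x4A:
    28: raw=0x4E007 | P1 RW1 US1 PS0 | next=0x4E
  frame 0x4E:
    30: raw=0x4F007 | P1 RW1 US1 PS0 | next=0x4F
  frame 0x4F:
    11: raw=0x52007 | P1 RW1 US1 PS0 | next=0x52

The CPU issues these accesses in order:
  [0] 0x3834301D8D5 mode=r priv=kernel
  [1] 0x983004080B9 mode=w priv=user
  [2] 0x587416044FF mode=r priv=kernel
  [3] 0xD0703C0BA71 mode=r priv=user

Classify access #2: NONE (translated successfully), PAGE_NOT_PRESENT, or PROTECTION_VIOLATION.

Per-access translation:
#0 VA=0x3834301D8D5 (r,kernel):
  L0: frame=0x2F idx=7 entry=0x30007 [P=1 RW=1 US=1 PS=0]
  L1: frame=0x30 idx=13 entry=0x34007 [P=1 RW=1 US=1 PS=0]
  L2: frame=0x34 idx=24 entry=0x36007 [P=1 RW=1 US=1 PS=0]
  L3: frame=0x36 idx=29 entry=0x39007 [P=1 RW=1 US=1 PS=0]
  → PA=0x398D5  (4 entries read)
#1 VA=0x983004080B9 (w,user):
  L0: frame=0x2F idx=19 entry=0x3B007 [P=1 RW=1 US=1 PS=0]
  L1: frame=0x3B idx=12 entry=0x3E007 [P=1 RW=1 US=1 PS=0]
  L2: frame=0x3E idx=2 entry=0x3F007 [P=1 RW=1 US=1 PS=0]
  L3: frame=0x3F idx=8 entry=0x40003 [P=1 RW=1 US=0 PS=0]
  ⇒ fault: PROTECTION_VIOLATION  — 4 lookups
#2 VA=0x587416044FF (r,kernel):
  L0: frame=0x2F idx=11 entry=0x42007 [P=1 RW=1 US=1 PS=0]
  L1: frame=0x42 idx=29 entry=0x43007 [P=1 RW=1 US=1 PS=0]
  L2: frame=0x43 idx=11 entry=0x46007 [P=1 RW=1 US=1 PS=0]
  L3: frame=0x46 idx=4 entry=0x47007 [P=1 RW=1 US=1 PS=0]
  → PA=0x474FF  (4 entries read)
#3 VA=0xD0703C0BA71 (r,user):
  L0: frame=0x2F idx=26 entry=0x4A007 [P=1 RW=1 US=1 PS=0]
  L1: frame=0x4A idx=28 entry=0x4E007 [P=1 RW=1 US=1 PS=0]
  L2: frame=0x4E idx=30 entry=0x4F007 [P=1 RW=1 US=1 PS=0]
  L3: frame=0x4F idx=11 entry=0x52007 [P=1 RW=1 US=1 PS=0]
  → PA=0x52A71  (4 entries read)

Access #2 fault: NONE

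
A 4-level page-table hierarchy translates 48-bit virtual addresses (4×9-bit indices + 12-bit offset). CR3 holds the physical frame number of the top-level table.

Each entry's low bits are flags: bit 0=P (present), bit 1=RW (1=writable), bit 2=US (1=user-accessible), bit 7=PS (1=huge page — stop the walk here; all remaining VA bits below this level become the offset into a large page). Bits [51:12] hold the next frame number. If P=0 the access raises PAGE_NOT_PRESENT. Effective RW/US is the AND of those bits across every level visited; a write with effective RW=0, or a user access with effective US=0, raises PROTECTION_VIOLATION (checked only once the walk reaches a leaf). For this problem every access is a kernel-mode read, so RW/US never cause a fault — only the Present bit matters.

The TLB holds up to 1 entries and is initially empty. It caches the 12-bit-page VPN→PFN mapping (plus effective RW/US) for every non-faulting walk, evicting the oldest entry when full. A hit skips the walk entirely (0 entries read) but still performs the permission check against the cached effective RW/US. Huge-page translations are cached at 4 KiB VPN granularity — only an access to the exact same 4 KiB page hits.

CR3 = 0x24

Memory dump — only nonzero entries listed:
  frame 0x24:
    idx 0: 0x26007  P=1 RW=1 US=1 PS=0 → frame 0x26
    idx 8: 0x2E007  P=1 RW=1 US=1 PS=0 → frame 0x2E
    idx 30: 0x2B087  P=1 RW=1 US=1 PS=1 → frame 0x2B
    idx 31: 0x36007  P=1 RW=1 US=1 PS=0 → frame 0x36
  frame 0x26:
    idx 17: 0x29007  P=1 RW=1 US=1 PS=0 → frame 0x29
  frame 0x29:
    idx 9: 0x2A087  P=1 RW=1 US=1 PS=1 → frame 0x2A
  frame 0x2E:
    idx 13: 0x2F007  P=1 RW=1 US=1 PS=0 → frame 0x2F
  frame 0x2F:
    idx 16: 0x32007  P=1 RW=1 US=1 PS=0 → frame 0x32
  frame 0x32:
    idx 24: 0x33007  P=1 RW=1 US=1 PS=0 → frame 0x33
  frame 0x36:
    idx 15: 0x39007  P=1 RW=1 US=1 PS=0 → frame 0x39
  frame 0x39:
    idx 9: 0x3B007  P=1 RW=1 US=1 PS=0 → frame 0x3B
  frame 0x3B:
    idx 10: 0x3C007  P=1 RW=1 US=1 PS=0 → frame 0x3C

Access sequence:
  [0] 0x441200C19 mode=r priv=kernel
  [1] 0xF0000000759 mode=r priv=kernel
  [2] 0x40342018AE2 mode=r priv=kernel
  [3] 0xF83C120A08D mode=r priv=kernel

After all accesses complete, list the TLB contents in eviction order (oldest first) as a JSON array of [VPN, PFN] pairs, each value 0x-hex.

Trace:
#0 VA=0x441200C19 (r,kernel):
  lvl0: tbl 0x24, slot 0 ⇒ 0x26007 (P1/RW1/US1/PS0)
  lvl1: tbl 0x26, slot 17 ⇒ 0x29007 (P1/RW1/US1/PS0)
  lvl2: tbl 0x29, slot 9 ⇒ 0x2A087 (P1/RW1/US1/PS1)
  ⇒ phys 0x2AC19 (huge @L2)  [3 reads]
#1 VA=0xF0000000759 (r,kernel):
  lvl0: tbl 0x24, slot 30 ⇒ 0x2B087 (P1/RW1/US1/PS1)
  ⇒ phys 0x2B759 (huge @L0)  [1 reads]
#2 VA=0x40342018AE2 (r,kernel):
  lvl0: tbl 0x24, slot 8 ⇒ 0x2E007 (P1/RW1/US1/PS0)
  lvl1: tbl 0x2E, slot 13 ⇒ 0x2F007 (P1/RW1/US1/PS0)
  lvl2: tbl 0x2F, slot 16 ⇒ 0x32007 (P1/RW1/US1/PS0)
  lvl3: tbl 0x32, slot 24 ⇒ 0x33007 (P1/RW1/US1/PS0)
  ⇒ phys 0x33AE2  [4 reads]
#3 VA=0xF83C120A08D (r,kernel):
  lvl0: tbl 0x24, slot 31 ⇒ 0x36007 (P1/RW1/US1/PS0)
  lvl1: tbl 0x36, slot 15 ⇒ 0x39007 (P1/RW1/US1/PS0)
  lvl2: tbl 0x39, slot 9 ⇒ 0x3B007 (P1/RW1/US1/PS0)
  lvl3: tbl 0x3B, slot 10 ⇒ 0x3C007 (P1/RW1/US1/PS0)
  ⇒ phys 0x3C08D  [4 reads]

TLB: [["0xF83C120A", "0x3C"]]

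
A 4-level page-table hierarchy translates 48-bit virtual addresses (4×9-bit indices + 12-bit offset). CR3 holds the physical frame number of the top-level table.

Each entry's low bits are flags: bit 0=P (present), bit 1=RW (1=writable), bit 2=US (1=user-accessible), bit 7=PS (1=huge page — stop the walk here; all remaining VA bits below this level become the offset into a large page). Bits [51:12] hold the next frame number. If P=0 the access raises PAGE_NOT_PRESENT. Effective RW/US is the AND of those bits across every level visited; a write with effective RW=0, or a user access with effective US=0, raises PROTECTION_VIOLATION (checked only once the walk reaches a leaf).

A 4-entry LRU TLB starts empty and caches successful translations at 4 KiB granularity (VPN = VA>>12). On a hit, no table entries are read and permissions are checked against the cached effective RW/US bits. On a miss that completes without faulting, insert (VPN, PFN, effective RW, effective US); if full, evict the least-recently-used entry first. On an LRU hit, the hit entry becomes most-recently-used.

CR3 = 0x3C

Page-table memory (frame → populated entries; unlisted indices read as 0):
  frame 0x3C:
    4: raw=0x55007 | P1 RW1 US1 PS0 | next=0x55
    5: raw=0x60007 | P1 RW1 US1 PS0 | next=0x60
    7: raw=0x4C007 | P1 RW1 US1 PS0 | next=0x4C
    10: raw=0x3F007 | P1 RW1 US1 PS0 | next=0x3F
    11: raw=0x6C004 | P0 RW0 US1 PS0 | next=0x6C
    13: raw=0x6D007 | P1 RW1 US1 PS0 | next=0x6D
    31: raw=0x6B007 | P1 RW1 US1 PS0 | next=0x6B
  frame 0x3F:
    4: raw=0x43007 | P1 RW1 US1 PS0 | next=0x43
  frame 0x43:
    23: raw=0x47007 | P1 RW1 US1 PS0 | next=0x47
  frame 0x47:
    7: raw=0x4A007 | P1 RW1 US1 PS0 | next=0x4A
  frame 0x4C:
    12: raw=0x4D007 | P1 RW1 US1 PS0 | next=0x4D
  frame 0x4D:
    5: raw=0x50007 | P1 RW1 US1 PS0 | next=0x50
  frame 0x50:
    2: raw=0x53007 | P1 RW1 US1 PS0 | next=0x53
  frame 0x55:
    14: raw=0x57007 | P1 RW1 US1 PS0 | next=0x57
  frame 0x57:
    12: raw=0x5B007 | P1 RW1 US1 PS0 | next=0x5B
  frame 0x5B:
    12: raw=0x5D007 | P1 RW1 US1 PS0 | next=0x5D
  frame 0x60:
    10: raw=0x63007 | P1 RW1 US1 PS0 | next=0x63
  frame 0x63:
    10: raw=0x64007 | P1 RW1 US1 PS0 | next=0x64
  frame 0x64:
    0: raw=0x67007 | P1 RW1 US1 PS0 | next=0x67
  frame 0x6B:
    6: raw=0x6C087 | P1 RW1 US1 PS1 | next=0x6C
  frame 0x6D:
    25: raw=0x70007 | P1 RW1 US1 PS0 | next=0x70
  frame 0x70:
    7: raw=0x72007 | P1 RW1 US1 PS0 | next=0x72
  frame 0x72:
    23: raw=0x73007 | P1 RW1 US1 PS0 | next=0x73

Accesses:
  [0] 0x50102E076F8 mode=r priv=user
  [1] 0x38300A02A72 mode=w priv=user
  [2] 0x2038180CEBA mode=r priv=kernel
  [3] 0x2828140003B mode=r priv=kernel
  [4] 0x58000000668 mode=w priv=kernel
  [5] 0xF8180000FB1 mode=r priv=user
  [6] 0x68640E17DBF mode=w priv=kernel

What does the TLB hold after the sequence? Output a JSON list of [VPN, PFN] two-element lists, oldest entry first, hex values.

Walk each access:
#0 VA=0x50102E076F8 (r,user):
  L0 @0x3C[10] → 0x3F007  P=1,RW=1,US=1,PS=0
  L1 @0x3F[4] → 0x43007  P=1,RW=1,US=1,PS=0
  L2 @0x43[23] → 0x47007  P=1,RW=1,US=1,PS=0
  L3 @0x47[7] → 0x4A007  P=1,RW=1,US=1,PS=0
  ⇒ phys 0x4A6F8  [4 reads]
#1 VA=0x38300A02A72 (w,user):
  L0 @0x3C[7] → 0x4C007  P=1,RW=1,US=1,PS=0
  L1 @0x4C[12] → 0x4D007  P=1,RW=1,US=1,PS=0
  L2 @0x4D[5] → 0x50007  P=1,RW=1,US=1,PS=0
  L3 @0x50[2] → 0x53007  P=1,RW=1,US=1,PS=0
  ⇒ phys 0x53A72  [4 reads]
#2 VA=0x2038180CEBA (r,kernel):
  L0 @0x3C[4] → 0x55007  P=1,RW=1,US=1,PS=0
  L1 @0x55[14] → 0x57007  P=1,RW=1,US=1,PS=0
  L2 @0x57[12] → 0x5B007  P=1,RW=1,US=1,PS=0
  L3 @0x5B[12] → 0x5D007  P=1,RW=1,US=1,PS=0
  ⇒ phys 0x5DEBA  [4 reads]
#3 VA=0x2828140003B (r,kernel):
  L0 @0x3C[5] → 0x60007  P=1,RW=1,US=1,PS=0
  L1 @0x60[10] → 0x63007  P=1,RW=1,US=1,PS=0
  L2 @0x63[10] → 0x64007  P=1,RW=1,US=1,PS=0
  L3 @0x64[0] → 0x67007  P=1,RW=1,US=1,PS=0
  ⇒ phys 0x6703B  [4 reads]
#4 VA=0x58000000668 (w,kernel):
  L0 @0x3C[11] → 0x6C004  P=0,RW=0,US=1,PS=0
  ✗ PAGE_NOT_PRESENT  [1 reads]
#5 VA=0xF8180000FB1 (r,user):
  L0 @0x3C[31] → 0x6B007  P=1,RW=1,US=1,PS=0
  L1 @0x6B[6] → 0x6C087  P=1,RW=1,US=1,PS=1
  ⇒ phys 0x6CFB1 (huge @L1)  [2 reads]
#6 VA=0x68640E17DBF (w,kernel):
  L0 @0x3C[13] → 0x6D007  P=1,RW=1,US=1,PS=0
  L1 @0x6D[25] → 0x70007  P=1,RW=1,US=1,PS=0
  L2 @0x70[7] → 0x72007  P=1,RW=1,US=1,PS=0
  L3 @0x72[23] → 0x73007  P=1,RW=1,US=1,PS=0
  ⇒ phys 0x73DBF  [4 reads]

TLB: [["0x2038180C", "0x5D"], ["0x28281400", "0x67"], ["0xF8180000", "0x6C"], ["0x68640E17", "0x73"]]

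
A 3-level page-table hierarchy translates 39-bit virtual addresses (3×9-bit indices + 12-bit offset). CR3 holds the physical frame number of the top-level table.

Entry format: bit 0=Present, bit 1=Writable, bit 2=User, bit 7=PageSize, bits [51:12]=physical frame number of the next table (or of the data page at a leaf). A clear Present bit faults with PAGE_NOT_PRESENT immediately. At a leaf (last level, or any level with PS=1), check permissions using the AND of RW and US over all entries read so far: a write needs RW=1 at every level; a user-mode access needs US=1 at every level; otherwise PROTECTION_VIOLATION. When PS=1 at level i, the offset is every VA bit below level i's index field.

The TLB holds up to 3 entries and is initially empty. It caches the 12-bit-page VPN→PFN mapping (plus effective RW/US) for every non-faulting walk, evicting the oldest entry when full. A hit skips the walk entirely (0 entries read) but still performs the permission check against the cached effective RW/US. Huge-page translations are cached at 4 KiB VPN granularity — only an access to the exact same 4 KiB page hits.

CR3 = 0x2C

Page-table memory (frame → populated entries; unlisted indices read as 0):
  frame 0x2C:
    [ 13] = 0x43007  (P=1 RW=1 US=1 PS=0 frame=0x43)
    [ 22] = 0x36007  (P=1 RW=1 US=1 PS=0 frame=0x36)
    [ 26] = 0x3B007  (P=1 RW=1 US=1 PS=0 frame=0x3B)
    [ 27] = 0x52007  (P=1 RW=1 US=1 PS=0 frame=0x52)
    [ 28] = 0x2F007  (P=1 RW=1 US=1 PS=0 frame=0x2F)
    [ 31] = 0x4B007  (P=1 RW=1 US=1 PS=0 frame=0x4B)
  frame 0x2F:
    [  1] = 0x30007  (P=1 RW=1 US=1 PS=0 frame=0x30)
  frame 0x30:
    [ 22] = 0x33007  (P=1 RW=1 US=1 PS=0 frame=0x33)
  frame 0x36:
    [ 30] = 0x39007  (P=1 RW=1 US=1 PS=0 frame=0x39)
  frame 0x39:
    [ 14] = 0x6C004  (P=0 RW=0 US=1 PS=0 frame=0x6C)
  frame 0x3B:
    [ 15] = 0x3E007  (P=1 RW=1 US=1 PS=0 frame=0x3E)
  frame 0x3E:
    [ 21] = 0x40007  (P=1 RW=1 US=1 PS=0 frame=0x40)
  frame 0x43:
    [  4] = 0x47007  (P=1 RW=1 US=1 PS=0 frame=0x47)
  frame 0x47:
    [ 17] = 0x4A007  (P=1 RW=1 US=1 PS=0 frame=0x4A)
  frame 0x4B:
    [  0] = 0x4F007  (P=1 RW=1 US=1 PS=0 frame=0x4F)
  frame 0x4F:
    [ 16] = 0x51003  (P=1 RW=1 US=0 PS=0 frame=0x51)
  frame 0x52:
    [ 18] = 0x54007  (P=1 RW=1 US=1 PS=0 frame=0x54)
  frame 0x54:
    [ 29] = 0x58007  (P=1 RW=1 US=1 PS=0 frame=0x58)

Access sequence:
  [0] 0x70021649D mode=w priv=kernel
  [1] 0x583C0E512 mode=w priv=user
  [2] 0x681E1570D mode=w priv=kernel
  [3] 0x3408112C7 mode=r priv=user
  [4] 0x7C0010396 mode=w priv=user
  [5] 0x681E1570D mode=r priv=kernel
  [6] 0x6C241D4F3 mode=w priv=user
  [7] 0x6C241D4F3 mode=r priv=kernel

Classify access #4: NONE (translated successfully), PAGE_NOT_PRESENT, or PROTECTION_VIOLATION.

Trace:
#0 VA=0x70021649D (w,kernel):
  [0] read 0x2C idx=28: raw=0x2F007 flags P=1 W=1 U=1 S=0
  [1] read 0x2F idx=1: raw=0x30007 flags P=1 W=1 U=1 S=0
  [2] read 0x30 idx=22: raw=0x33007 flags P=1 W=1 U=1 S=0
  ✓ 0x3349D  — 3 lookups
#1 VA=0x583C0E512 (w,user):
  [0] read 0x2C idx=22: raw=0x36007 flags P=1 W=1 U=1 S=0
  [1] read 0x36 idx=30: raw=0x39007 flags P=1 W=1 U=1 S=0
  [2] read 0x39 idx=14: raw=0x6C004 flags P=0 W=0 U=1 S=0
  ⇒ fault: PAGE_NOT_PRESENT  — 3 lookups
#2 VA=0x681E1570D (w,kernel):
  [0] read 0x2C idx=26: raw=0x3B007 flags P=1 W=1 U=1 S=0
  [1] read 0x3B idx=15: raw=0x3E007 flags P=1 W=1 U=1 S=0
  [2] read 0x3E idx=21: raw=0x40007 flags P=1 W=1 U=1 S=0
  ✓ 0x4070D  — 3 lookups
#3 VA=0x3408112C7 (r,user):
  [0] read 0x2C idx=13: raw=0x43007 flags P=1 W=1 U=1 S=0
  [1] read 0x43 idx=4: raw=0x47007 flags P=1 W=1 U=1 S=0
  [2] read 0x47 idx=17: raw=0x4A007 flags P=1 W=1 U=1 S=0
  ✓ 0x4A2C7  — 3 lookups
#4 VA=0x7C0010396 (w,user):
  [0] read 0x2C idx=31: raw=0x4B007 flags P=1 W=1 U=1 S=0
  [1] read 0x4B idx=0: raw=0x4F007 flags P=1 W=1 U=1 S=0
  [2] read 0x4F idx=16: raw=0x51003 flags P=1 W=1 U=0 S=0
  ⇒ fault: PROTECTION_VIOLATION  — 3 lookups
#5 VA=0x681E1570D (r,kernel):
  TLB hit vpn=0x681E15 → PA=0x4070D
#6 VA=0x6C241D4F3 (w,user):
  [0] read 0x2C idx=27: raw=0x52007 flags P=1 W=1 U=1 S=0
  [1] read 0x52 idx=18: raw=0x54007 flags P=1 W=1 U=1 S=0
  [2] read 0x54 idx=29: raw=0x58007 flags P=1 W=1 U=1 S=0
  ✓ 0x584F3  — 3 lookups
#7 VA=0x6C241D4F3 (r,kernel):
  TLB hit vpn=0x6C241D → PA=0x584F3

Access #4 fault: PROTECTION_VIOLATION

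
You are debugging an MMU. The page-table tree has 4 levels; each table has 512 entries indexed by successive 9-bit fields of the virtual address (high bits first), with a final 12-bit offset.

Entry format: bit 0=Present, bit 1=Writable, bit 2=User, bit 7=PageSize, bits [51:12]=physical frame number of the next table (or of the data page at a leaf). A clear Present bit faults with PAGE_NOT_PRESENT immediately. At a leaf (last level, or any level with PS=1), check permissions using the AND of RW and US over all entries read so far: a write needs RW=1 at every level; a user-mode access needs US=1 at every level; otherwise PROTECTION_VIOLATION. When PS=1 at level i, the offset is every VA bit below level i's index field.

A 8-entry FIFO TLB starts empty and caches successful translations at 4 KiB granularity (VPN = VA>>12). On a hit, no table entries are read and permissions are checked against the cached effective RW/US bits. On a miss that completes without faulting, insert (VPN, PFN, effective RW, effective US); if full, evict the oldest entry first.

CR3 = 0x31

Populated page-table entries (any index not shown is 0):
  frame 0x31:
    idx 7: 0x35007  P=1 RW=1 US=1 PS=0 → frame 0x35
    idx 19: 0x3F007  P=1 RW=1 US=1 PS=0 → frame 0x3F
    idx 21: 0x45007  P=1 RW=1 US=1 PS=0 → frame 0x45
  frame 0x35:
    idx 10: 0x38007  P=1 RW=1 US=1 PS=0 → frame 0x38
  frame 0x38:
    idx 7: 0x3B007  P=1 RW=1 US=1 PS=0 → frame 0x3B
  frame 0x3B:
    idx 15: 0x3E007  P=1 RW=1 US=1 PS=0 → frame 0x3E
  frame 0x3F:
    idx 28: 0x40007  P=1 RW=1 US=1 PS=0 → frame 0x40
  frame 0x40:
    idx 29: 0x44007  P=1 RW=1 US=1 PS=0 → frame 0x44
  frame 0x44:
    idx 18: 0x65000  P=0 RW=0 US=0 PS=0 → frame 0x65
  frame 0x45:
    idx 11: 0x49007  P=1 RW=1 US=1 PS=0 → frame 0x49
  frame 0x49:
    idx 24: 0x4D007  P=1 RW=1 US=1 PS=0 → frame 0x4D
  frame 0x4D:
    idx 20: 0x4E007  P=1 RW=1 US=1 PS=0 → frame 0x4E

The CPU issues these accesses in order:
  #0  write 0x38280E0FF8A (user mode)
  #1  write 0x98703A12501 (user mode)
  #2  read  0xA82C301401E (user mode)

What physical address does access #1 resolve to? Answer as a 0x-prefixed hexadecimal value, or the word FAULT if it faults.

Walk each access:
#0 VA=0x38280E0FF8A (w,user):
  L0: frame=0x31 idx=7 entry=0x35007 [P=1 RW=1 US=1 PS=0]
  L1: frame=0x35 idx=10 entry=0x38007 [P=1 RW=1 US=1 PS=0]
  L2: frame=0x38 idx=7 entry=0x3B007 [P=1 RW=1 US=1 PS=0]
  L3: frame=0x3B idx=15 entry=0x3E007 [P=1 RW=1 US=1 PS=0]
  → PA=0x3EF8A  (4 entries read)
#1 VA=0x98703A12501 (w,user):
  L0: frame=0x31 idx=19 entry=0x3F007 [P=1 RW=1 US=1 PS=0]
  L1: frame=0x3F idx=28 entry=0x40007 [P=1 RW=1 US=1 PS=0]
  L2: frame=0x40 idx=29 entry=0x44007 [P=1 RW=1 US=1 PS=0]
  L3: frame=0x44 idx=18 entry=0x65000 [P=0 RW=0 US=0 PS=0]
  ✗ PAGE_NOT_PRESENT  [4 reads]
#2 VA=0xA82C301401E (r,user):
  L0: frame=0x31 idx=21 entry=0x45007 [P=1 RW=1 US=1 PS=0]
  L1: frame=0x45 idx=11 entry=0x49007 [P=1 RW=1 US=1 PS=0]
  L2: frame=0x49 idx=24 entry=0x4D007 [P=1 RW=1 US=1 PS=0]
  L3: frame=0x4D idx=20 entry=0x4E007 [P=1 RW=1 US=1 PS=0]
  → PA=0x4E01E  (4 entries read)

Access #1 PA: FAULT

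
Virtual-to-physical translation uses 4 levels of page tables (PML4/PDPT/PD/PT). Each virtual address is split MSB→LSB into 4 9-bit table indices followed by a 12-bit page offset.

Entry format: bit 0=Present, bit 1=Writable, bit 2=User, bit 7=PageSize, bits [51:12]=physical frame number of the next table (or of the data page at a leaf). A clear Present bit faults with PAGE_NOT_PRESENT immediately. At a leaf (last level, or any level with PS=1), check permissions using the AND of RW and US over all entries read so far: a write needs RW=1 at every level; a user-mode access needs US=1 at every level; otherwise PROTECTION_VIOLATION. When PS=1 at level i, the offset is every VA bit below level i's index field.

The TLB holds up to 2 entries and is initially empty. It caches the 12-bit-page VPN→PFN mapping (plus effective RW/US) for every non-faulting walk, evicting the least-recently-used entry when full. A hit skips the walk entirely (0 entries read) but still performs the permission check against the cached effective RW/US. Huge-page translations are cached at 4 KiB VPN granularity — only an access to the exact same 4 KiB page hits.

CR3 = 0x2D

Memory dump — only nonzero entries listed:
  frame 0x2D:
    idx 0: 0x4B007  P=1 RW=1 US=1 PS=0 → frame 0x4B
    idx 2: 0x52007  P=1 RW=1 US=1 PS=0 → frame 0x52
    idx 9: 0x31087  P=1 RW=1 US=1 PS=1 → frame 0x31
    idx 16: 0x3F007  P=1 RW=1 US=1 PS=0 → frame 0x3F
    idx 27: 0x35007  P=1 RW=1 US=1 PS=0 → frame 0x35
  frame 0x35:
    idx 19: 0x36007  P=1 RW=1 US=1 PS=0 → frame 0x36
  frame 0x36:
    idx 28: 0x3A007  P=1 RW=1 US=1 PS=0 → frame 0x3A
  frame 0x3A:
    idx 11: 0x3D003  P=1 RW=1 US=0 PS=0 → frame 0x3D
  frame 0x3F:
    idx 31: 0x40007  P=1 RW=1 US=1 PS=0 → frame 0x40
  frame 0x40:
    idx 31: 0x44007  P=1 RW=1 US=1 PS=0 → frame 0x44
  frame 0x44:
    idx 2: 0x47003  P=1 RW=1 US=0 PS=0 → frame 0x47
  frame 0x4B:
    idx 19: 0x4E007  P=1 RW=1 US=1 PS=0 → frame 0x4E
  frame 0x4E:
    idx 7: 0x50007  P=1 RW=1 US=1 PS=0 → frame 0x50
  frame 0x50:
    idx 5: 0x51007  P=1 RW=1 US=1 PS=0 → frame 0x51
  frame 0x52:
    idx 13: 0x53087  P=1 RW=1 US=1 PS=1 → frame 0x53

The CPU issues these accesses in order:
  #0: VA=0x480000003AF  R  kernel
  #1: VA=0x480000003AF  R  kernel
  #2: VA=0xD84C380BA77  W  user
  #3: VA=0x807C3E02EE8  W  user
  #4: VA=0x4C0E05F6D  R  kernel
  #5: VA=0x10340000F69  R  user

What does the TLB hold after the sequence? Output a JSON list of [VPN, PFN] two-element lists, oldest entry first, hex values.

Walk each access:
#0 VA=0x480000003AF (r,kernel):
  [0] read 0x2D idx=9: raw=0x31087 flags P=1 W=1 U=1 S=1
  ⇒ phys 0x313AF (huge @L0)  [1 reads]
#1 VA=0x480000003AF (r,kernel):
  TLB hit vpn=0x48000000 → PA=0x313AF
#2 VA=0xD84C380BA77 (w,user):
  [0] read 0x2D idx=27: raw=0x35007 flags P=1 W=1 U=1 S=0
  [1] read 0x35 idx=19: raw=0x36007 flags P=1 W=1 U=1 S=0
  [2] read 0x36 idx=28: raw=0x3A007 flags P=1 W=1 U=1 S=0
  [3] read 0x3A idx=11: raw=0x3D003 flags P=1 W=1 U=0 S=0
  ✗ PROTECTION_VIOLATION  [4 reads]
#3 VA=0x807C3E02EE8 (w,user):
  [0] read 0x2D idx=16: raw=0x3F007 flags P=1 W=1 U=1 S=0
  [1] read 0x3F idx=31: raw=0x40007 flags P=1 W=1 U=1 S=0
  [2] read 0x40 idx=31: raw=0x44007 flags P=1 W=1 U=1 S=0
  [3] read 0x44 idx=2: raw=0x47003 flags P=1 W=1 U=0 S=0
  ✗ PROTECTION_VIOLATION  [4 reads]
#4 VA=0x4C0E05F6D (r,kernel):
  [0] read 0x2D idx=0: raw=0x4B007 flags P=1 W=1 U=1 S=0
  [1] read 0x4B idx=19: raw=0x4E007 flags P=1 W=1 U=1 S=0
  [2] read 0x4E idx=7: raw=0x50007 flags P=1 W=1 U=1 S=0
  [3] read 0x50 idx=5: raw=0x51007 flags P=1 W=1 U=1 S=0
  ⇒ phys 0x51F6D  [4 reads]
#5 VA=0x10340000F69 (r,user):
  [0] read 0x2D idx=2: raw=0x52007 flags P=1 W=1 U=1 S=0
  [1] read 0x52 idx=13: raw=0x53087 flags P=1 W=1 U=1 S=1
  ⇒ phys 0x53F69 (huge @L1)  [2 reads]

TLB: [["0x4C0E05", "0x51"], ["0x10340000", "0x53"]]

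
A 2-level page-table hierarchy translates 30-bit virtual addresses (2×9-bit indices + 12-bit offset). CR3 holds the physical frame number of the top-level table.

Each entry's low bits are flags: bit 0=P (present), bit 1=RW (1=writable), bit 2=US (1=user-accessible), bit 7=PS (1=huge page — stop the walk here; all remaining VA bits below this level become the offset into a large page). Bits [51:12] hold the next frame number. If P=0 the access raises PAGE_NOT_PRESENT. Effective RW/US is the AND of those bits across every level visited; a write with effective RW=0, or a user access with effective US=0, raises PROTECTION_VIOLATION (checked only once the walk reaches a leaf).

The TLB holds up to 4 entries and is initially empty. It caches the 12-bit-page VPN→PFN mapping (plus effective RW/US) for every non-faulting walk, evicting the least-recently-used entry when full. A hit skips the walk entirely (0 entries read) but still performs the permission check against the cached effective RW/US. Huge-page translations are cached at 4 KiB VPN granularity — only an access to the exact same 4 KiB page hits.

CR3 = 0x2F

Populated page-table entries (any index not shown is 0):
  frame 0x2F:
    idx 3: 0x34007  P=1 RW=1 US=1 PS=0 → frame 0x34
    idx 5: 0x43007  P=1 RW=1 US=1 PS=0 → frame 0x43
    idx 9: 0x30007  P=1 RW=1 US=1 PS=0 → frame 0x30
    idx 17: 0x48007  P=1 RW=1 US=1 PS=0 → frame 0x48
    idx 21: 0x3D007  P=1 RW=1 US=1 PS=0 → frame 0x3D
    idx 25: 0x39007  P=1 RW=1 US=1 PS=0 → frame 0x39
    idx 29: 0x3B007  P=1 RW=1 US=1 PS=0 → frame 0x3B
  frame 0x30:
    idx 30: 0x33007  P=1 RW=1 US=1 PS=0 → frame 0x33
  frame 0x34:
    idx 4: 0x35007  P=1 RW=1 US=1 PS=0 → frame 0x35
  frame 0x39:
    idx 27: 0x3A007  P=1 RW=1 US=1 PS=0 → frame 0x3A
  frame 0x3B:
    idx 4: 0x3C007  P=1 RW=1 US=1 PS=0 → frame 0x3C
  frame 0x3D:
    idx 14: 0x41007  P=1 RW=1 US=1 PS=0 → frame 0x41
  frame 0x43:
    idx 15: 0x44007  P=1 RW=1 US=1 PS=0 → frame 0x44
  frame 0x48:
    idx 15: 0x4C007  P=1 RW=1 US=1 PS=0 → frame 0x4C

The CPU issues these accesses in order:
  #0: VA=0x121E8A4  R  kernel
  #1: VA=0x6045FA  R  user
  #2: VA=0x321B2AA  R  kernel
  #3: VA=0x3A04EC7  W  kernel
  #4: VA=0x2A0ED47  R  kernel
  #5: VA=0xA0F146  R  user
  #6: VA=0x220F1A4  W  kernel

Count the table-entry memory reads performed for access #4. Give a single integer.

Trace:
#0 VA=0x121E8A4 (r,kernel):
  L0: frame=0x2F idx=9 entry=0x30007 [P=1 RW=1 US=1 PS=0]
  L1: frame=0x30 idx=30 entry=0x33007 [P=1 RW=1 US=1 PS=0]
  ✓ 0x338A4  — 2 lookups
#1 VA=0x6045FA (r,user):
  L0: frame=0x2F idx=3 entry=0x34007 [P=1 RW=1 US=1 PS=0]
  L1: frame=0x34 idx=4 entry=0x35007 [P=1 RW=1 US=1 PS=0]
  ✓ 0x355FA  — 2 lookups
#2 VA=0x321B2AA (r,kernel):
  L0: frame=0x2F idx=25 entry=0x39007 [P=1 RW=1 US=1 PS=0]
  L1: frame=0x39 idx=27 entry=0x3A007 [P=1 RW=1 US=1 PS=0]
  ✓ 0x3A2AA  — 2 lookups
#3 VA=0x3A04EC7 (w,kernel):
  L0: frame=0x2F idx=29 entry=0x3B007 [P=1 RW=1 US=1 PS=0]
  L1: frame=0x3B idx=4 entry=0x3C007 [P=1 RW=1 US=1 PS=0]
  ✓ 0x3CEC7  — 2 lookups
#4 VA=0x2A0ED47 (r,kernel):
  L0: frame=0x2F idx=21 entry=0x3D007 [P=1 RW=1 US=1 PS=0]
  L1: frame=0x3D idx=14 entry=0x41007 [P=1 RW=1 US=1 PS=0]
  ✓ 0x41D47  — 2 lookups
#5 VA=0xA0F146 (r,user):
  L0: frame=0x2F idx=5 entry=0x43007 [P=1 RW=1 US=1 PS=0]
  L1: frame=0x43 idx=15 entry=0x44007 [P=1 RW=1 US=1 PS=0]
  ✓ 0x44146  — 2 lookups
#6 VA=0x220F1A4 (w,kernel):
  L0: frame=0x2F idx=17 entry=0x48007 [P=1 RW=1 US=1 PS=0]
  L1: frame=0x48 idx=15 entry=0x4C007 [P=1 RW=1 US=1 PS=0]
  ✓ 0x4C1A4  — 2 lookups

Entries read for #4: 2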